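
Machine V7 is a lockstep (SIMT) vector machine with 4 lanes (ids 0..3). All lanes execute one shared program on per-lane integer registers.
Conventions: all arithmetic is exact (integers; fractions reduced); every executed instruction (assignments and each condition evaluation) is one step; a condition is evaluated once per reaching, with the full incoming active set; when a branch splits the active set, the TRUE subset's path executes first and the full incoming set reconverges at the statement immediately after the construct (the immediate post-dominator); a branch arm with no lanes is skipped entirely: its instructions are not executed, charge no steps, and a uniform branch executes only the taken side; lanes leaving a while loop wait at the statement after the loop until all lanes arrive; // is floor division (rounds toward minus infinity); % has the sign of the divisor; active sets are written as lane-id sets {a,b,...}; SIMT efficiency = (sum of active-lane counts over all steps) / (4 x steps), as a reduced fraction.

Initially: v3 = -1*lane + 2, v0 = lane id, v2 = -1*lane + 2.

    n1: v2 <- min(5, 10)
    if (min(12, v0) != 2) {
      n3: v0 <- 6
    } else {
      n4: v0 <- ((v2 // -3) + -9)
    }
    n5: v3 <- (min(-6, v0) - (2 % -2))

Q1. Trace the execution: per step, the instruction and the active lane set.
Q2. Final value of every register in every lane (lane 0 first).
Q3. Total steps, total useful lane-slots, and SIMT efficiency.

step 0: v2 <- min(5, 10)             {0,1,2,3}
step 1: eval (min(12, v0) != 2)      {0,1,2,3}
step 2: v0 <- 6                      {0,1,3}
step 3: v0 <- ((v2 // -3) + -9)      {2}
step 4: v3 <- (min(-6, v0) - (2 % -2)) {0,1,2,3}

Answer: 5 steps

v3: -6,-6,-11,-6
v0: 6,6,-11,6
v2: 5,5,5,5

steps = 5; useful = 16; efficiency = 16/20 = 4/5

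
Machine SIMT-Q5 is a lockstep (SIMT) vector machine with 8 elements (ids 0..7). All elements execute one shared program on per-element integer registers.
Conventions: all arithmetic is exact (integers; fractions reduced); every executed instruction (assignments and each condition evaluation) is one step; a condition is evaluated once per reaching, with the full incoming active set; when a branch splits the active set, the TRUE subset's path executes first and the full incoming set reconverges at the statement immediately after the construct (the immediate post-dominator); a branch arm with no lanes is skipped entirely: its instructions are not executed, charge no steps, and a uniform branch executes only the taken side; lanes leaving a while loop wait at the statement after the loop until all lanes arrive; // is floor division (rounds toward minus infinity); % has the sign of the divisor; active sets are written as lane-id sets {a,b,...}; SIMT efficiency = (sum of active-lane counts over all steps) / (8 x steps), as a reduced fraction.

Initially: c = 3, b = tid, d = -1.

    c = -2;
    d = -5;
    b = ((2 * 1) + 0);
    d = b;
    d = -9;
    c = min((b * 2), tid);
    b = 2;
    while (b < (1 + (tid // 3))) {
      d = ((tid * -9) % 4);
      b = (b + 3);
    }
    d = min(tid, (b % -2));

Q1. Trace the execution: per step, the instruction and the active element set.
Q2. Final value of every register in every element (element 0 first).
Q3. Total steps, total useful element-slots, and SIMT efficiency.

step 0: c <- -2                      {0,1,2,3,4,5,6,7}
step 1: d <- -5                      {0,1,2,3,4,5,6,7}
step 2: b <- ((2 * 1) + 0)           {0,1,2,3,4,5,6,7}
step 3: d <- b                       {0,1,2,3,4,5,6,7}
step 4: d <- -9                      {0,1,2,3,4,5,6,7}
step 5: c <- min((b * 2), tid)       {0,1,2,3,4,5,6,7}
step 6: b <- 2                       {0,1,2,3,4,5,6,7}
step 7: eval (b < (1 + (tid // 3)))  {0,1,2,3,4,5,6,7}
step 8: d <- ((tid * -9) % 4)        {6,7}
step 9: b <- (b + 3)                 {6,7}
step 10: eval (b < (1 + (tid // 3)))  {6,7}
step 11: d <- min(tid, (b % -2))      {0,1,2,3,4,5,6,7}

Answer: 12 steps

c: 0,1,2,3,4,4,4,4
b: 2,2,2,2,2,2,5,5
d: 0,0,0,0,0,0,-1,-1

steps = 12; useful = 78; efficiency = 78/96 = 13/16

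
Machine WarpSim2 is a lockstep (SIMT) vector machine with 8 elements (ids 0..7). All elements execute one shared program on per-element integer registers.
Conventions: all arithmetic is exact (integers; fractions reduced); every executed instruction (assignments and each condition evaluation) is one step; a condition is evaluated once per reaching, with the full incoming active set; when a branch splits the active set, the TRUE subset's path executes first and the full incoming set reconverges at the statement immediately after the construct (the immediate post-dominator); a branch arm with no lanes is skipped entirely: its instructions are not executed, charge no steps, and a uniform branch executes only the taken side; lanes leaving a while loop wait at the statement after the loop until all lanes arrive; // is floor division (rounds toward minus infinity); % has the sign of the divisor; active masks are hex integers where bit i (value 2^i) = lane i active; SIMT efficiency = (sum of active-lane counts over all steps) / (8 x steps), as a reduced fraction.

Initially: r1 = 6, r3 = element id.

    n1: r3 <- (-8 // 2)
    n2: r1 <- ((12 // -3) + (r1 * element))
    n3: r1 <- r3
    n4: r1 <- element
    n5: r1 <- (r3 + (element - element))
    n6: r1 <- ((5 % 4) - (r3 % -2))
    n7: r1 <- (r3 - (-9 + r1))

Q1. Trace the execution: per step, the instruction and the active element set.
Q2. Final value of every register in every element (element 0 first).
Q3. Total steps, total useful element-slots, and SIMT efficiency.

step 0: r3 <- (-8 // 2)              0xff
step 1: r1 <- ((12 // -3) + (r1 * element)) 0xff
step 2: r1 <- r3                     0xff
step 3: r1 <- element                0xff
step 4: r1 <- (r3 + (element - element)) 0xff
step 5: r1 <- ((5 % 4) - (r3 % -2))  0xff
step 6: r1 <- (r3 - (-9 + r1))       0xff

Answer: 7 steps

r1: 4,4,4,4,4,4,4,4
r3: -4,-4,-4,-4,-4,-4,-4,-4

steps = 7; useful = 56; efficiency = 56/56 = 1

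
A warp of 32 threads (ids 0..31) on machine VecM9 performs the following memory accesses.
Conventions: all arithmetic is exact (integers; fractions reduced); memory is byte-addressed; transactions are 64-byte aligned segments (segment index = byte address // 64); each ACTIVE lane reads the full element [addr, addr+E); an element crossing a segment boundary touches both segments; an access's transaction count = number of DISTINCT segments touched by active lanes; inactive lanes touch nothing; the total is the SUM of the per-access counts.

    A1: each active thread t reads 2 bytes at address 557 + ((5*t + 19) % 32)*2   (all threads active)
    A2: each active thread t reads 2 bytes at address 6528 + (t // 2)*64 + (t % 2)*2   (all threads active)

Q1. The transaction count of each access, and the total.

A1: 2 transactions
A2: 16 transactions

Answer: 2,16; total 18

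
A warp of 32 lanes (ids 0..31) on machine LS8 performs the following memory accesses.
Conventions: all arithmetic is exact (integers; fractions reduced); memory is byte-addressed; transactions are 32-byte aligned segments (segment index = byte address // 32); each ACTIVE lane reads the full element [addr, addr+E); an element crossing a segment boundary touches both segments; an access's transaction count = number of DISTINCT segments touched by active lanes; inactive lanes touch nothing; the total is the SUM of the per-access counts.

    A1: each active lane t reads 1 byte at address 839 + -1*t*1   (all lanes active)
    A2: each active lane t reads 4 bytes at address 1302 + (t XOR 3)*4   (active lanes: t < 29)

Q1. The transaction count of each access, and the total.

A1: 2 transactions
A2: 5 transactions

Answer: 2,5; total 7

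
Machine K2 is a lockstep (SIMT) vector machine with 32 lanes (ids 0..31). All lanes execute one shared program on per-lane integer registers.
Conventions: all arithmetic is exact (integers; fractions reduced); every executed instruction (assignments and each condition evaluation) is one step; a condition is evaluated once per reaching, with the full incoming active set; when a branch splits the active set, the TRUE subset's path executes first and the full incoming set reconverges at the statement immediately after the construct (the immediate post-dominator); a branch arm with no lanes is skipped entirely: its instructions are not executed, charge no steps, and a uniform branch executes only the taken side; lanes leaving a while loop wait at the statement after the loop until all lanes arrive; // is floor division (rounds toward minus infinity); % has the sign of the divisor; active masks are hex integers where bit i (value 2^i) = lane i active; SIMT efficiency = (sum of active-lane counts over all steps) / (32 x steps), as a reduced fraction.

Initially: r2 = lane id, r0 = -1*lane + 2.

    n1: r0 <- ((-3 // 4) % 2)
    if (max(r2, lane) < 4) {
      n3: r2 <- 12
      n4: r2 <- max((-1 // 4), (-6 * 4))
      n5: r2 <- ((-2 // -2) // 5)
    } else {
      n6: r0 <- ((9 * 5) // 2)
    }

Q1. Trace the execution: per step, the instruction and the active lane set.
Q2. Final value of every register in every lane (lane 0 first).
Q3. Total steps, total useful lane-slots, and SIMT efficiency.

step 0: r0 <- ((-3 // 4) % 2)        0xffffffff
step 1: eval (max(r2, lane) < 4)     0xffffffff
step 2: r2 <- 12                     0x0000000f
step 3: r2 <- max((-1 // 4), (-6 * 4)) 0x0000000f
step 4: r2 <- ((-2 // -2) // 5)      0x0000000f
step 5: r0 <- ((9 * 5) // 2)         0xfffffff0

Answer: 6 steps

r2: 0,0,0,0,4,5,6,7,8,9,10,11,12,13,14,15,16,17,18,19,20,21,22,23,24,25,26,27,28,29,30,31
r0: 1,1,1,1,22,22,22,22,22,22,22,22,22,22,22,22,22,22,22,22,22,22,22,22,22,22,22,22,22,22,22,22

steps = 6; useful = 104; efficiency = 104/192 = 13/24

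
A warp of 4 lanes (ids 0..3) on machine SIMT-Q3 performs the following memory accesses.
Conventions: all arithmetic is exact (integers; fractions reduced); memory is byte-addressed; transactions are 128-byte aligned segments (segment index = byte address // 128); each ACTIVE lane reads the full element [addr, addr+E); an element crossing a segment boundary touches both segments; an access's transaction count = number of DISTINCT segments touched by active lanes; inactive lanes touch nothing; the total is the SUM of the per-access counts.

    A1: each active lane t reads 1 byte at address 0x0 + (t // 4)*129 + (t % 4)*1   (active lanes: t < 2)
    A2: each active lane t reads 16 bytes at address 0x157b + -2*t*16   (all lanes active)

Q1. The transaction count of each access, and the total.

A1: 1 transaction
A2: 2 transactions

Answer: 1,2; total 3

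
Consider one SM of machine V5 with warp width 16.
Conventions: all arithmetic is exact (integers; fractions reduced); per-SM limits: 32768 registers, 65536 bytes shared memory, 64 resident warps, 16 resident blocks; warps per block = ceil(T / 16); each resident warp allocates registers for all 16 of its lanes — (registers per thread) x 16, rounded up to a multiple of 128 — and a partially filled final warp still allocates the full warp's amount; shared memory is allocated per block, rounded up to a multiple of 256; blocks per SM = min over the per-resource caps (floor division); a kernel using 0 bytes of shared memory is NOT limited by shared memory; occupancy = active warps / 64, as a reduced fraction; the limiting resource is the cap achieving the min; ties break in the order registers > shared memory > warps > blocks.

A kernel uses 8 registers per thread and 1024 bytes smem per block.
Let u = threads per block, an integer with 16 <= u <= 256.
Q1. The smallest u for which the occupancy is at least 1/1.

Answer: u = 49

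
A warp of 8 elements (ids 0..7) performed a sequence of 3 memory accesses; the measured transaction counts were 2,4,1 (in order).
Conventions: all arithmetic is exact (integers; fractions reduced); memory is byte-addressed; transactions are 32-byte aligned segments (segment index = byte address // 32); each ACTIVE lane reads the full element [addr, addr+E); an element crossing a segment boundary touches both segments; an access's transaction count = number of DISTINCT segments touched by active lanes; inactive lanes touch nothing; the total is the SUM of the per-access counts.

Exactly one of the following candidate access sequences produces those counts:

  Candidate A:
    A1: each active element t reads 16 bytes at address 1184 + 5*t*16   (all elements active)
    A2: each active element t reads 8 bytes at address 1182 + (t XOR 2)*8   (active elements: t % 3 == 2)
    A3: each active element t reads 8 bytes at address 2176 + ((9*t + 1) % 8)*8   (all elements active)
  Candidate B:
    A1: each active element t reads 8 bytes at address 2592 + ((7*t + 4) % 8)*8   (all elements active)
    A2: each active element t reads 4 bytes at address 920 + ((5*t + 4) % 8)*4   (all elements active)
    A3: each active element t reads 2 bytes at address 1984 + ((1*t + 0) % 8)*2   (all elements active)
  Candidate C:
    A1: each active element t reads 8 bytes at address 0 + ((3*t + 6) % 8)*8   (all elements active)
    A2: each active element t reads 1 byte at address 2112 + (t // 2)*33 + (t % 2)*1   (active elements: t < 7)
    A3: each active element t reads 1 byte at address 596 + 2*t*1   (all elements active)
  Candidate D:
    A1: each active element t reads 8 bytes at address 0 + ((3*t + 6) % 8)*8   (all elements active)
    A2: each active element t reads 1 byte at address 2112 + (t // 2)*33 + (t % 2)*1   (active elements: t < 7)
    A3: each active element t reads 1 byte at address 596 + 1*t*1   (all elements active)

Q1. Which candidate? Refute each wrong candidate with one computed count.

A: A1 gives 8 transactions, not 2
B: A2 gives 2 transactions, not 4
C: A3 gives 2 transactions, not 1
D: all counts match (2,4,1)

Answer: D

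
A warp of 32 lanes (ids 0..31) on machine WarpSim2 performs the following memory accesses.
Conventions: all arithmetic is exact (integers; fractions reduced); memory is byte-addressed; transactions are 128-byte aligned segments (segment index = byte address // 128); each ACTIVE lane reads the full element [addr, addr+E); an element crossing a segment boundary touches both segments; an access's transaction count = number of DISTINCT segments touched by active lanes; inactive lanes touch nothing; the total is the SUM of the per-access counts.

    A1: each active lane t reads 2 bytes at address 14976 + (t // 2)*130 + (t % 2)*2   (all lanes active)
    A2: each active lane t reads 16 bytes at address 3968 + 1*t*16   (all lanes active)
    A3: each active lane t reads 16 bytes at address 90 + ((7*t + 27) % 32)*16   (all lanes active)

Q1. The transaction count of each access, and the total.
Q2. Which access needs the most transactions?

A1: 16 transactions
A2: 4 transactions
A3: 5 transactions

Answer: 16,4,5; total 25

Answer: A1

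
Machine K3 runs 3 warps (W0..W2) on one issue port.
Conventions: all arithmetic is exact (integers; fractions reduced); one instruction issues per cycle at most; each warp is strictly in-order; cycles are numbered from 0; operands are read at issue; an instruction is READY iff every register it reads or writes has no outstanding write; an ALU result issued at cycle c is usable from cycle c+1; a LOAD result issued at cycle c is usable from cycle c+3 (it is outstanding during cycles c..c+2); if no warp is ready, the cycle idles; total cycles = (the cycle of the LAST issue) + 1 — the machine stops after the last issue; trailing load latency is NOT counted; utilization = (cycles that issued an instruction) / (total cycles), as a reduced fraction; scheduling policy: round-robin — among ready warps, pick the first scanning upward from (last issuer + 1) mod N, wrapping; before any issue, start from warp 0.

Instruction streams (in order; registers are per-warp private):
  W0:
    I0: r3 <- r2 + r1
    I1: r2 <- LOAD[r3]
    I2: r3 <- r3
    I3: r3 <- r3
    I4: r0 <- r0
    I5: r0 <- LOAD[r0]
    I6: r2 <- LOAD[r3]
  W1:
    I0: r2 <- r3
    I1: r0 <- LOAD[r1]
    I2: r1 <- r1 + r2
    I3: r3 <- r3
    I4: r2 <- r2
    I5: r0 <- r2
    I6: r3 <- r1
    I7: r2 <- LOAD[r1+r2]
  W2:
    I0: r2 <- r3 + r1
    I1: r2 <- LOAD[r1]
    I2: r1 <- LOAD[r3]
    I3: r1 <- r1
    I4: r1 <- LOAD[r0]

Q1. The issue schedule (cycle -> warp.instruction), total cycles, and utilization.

cycle 0: W0.I0
cycle 1: W1.I0
cycle 2: W2.I0
cycle 3: W0.I1
cycle 4: W1.I1
cycle 5: W2.I1
cycle 6: W0.I2
cycle 7: W1.I2
cycle 8: W2.I2
cycle 9: W0.I3
cycle 10: W1.I3
cycle 11: W2.I3
cycle 12: W0.I4
cycle 13: W1.I4
cycle 14: W2.I4
cycle 15: W0.I5
cycle 16: W1.I5
cycle 17: W0.I6
cycle 18: W1.I6
cycle 19: W1.I7

Answer: 20 cycles, utilization 1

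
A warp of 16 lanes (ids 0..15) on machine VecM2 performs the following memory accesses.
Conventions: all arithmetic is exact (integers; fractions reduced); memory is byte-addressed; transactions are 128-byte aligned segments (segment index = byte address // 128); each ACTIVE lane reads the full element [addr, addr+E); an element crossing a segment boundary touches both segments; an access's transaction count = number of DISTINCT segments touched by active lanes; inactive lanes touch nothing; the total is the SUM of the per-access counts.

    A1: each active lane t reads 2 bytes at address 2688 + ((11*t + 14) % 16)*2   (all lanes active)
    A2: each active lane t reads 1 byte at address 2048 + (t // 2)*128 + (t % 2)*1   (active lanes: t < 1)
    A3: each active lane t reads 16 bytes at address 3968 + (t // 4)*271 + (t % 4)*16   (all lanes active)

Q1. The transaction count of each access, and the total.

A1: 1 transaction
A2: 1 transaction
A3: 4 transactions

Answer: 1,1,4; total 6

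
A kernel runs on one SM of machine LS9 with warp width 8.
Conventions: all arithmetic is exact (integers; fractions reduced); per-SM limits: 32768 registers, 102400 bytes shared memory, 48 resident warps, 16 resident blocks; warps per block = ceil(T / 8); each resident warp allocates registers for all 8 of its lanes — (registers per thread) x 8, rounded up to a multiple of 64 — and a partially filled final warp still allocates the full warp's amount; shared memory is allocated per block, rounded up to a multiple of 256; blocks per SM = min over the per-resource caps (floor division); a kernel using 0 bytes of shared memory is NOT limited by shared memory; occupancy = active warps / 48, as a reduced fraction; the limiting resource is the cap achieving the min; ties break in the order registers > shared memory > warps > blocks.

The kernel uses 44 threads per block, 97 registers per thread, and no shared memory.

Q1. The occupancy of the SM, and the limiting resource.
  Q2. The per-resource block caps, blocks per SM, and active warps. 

Answer: occupancy 3/4, limited by registers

registers: 6 blocks
shared memory: no limit (kernel uses none)
warps: 8 blocks
blocks: 16 blocks

Answer: 6 blocks, 36 active warps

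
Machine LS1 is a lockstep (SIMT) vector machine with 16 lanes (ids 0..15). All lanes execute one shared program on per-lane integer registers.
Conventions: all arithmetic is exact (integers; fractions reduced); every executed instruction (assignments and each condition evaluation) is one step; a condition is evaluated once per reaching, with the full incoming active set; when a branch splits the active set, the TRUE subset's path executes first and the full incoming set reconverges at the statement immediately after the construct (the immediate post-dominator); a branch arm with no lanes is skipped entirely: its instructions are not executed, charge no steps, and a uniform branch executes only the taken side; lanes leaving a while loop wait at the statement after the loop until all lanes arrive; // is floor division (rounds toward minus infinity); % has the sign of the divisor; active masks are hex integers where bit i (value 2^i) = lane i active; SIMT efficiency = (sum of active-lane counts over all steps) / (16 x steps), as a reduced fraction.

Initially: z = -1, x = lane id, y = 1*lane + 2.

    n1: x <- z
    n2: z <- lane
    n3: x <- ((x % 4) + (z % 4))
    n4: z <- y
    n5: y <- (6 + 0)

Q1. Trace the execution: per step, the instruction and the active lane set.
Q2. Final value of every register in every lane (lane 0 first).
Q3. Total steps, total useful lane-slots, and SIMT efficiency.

step 0: x <- z                       0xffff
step 1: z <- lane                    0xffff
step 2: x <- ((x % 4) + (z % 4))     0xffff
step 3: z <- y                       0xffff
step 4: y <- (6 + 0)                 0xffff

Answer: 5 steps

z: 2,3,4,5,6,7,8,9,10,11,12,13,14,15,16,17
x: 3,4,5,6,3,4,5,6,3,4,5,6,3,4,5,6
y: 6,6,6,6,6,6,6,6,6,6,6,6,6,6,6,6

steps = 5; useful = 80; efficiency = 80/80 = 1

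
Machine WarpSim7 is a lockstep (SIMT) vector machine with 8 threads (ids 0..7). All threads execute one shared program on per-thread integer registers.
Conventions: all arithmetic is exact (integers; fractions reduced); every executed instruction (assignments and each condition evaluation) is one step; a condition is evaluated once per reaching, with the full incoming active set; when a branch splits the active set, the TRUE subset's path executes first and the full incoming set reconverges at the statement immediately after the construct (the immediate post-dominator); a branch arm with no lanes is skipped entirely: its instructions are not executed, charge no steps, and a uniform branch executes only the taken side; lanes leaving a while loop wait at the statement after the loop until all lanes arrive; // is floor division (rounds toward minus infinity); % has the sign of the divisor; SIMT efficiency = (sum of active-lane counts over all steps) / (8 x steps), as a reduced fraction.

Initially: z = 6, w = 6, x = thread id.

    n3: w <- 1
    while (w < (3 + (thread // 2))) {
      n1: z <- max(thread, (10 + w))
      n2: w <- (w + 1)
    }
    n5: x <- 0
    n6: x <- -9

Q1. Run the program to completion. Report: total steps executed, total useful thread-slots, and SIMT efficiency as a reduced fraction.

Answer: 19 steps, 116 useful, 29/38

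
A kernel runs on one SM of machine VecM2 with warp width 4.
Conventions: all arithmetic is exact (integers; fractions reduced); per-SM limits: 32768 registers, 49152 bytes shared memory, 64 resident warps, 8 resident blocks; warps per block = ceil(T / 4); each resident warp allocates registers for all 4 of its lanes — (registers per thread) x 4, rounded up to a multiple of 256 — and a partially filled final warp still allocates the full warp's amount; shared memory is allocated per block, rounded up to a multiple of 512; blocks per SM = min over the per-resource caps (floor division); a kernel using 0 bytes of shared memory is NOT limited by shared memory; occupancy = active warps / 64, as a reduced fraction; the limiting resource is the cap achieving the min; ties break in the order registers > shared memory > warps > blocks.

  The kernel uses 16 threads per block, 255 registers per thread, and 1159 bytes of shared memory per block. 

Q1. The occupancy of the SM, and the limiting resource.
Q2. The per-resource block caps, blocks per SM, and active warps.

Answer: occupancy 1/2, limited by registers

registers: 8 blocks
shared memory: 32 blocks
warps: 16 blocks
blocks: 8 blocks

Answer: 8 blocks, 32 active warps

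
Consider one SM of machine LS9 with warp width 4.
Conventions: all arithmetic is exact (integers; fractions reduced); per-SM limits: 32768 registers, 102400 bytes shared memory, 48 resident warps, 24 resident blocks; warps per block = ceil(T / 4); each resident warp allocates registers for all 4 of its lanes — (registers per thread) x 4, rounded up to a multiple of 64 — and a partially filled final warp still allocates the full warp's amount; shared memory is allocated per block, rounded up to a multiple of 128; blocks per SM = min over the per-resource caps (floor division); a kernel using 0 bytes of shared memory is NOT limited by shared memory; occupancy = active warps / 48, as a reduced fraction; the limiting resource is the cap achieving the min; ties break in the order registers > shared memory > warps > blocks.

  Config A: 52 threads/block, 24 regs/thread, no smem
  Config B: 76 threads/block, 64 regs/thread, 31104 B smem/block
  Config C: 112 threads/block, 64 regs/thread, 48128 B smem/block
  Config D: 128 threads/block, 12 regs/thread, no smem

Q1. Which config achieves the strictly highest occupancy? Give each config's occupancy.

occupancies: A 13/16, B 19/24, C 7/12, D 2/3

Answer: A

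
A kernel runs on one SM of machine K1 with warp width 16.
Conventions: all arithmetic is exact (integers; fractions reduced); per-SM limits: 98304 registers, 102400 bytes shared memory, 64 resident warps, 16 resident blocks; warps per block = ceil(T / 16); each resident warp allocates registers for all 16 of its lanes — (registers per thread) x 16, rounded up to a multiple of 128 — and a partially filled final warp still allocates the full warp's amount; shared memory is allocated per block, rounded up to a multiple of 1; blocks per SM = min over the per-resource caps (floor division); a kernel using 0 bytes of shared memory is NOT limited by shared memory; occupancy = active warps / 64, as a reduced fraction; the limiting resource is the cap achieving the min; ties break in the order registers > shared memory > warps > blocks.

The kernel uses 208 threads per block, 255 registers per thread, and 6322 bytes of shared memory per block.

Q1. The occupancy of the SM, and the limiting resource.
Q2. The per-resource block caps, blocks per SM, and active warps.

Answer: occupancy 13/64, limited by registers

registers: 1 block
shared memory: 16 blocks
warps: 4 blocks
blocks: 16 blocks

Answer: 1 block, 13 active warps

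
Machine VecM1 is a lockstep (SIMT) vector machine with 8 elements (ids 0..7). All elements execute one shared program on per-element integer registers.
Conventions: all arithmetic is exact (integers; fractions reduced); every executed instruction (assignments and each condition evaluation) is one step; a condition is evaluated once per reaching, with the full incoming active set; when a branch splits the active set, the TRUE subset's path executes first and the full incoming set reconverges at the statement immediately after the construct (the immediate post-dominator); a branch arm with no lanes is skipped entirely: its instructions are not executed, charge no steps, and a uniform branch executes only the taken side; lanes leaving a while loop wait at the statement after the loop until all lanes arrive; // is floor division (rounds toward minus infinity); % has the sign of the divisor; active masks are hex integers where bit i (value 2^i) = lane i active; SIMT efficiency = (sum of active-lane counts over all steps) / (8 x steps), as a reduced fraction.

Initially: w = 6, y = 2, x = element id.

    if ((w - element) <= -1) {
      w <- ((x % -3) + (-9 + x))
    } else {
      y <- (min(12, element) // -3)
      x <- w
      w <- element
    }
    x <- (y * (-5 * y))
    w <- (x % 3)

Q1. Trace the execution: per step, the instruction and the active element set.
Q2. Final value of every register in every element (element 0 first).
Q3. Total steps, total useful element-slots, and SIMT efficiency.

step 0: eval ((w - element) <= -1)   0xff
step 1: w <- ((x % -3) + (-9 + x))   0x80
step 2: y <- (min(12, element) // -3) 0x7f
step 3: x <- w                       0x7f
step 4: w <- element                 0x7f
step 5: x <- (y * (-5 * y))          0xff
step 6: w <- (x % 3)                 0xff

Answer: 7 steps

w: 0,1,1,1,1,1,1,1
y: 0,-1,-1,-1,-2,-2,-2,2
x: 0,-5,-5,-5,-20,-20,-20,-20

steps = 7; useful = 46; efficiency = 46/56 = 23/28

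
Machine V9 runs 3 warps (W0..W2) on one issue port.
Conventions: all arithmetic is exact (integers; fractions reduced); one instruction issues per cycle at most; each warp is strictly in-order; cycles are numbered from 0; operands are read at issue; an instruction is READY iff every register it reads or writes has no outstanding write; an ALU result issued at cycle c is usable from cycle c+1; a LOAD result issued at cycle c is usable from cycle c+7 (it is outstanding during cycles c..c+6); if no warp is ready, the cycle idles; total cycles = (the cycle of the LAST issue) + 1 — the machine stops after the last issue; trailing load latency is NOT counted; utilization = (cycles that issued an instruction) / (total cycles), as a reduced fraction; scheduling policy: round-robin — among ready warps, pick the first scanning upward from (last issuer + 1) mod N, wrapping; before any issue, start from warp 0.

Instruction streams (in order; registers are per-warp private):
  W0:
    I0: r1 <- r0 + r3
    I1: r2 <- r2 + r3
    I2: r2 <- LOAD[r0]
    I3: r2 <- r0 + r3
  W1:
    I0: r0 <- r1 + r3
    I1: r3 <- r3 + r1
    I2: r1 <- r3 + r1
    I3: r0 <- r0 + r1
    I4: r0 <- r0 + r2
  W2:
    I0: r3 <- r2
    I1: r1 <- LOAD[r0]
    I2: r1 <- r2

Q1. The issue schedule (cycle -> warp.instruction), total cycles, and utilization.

cycle 0: W0.I0
cycle 1: W1.I0
cycle 2: W2.I0
cycle 3: W0.I1
cycle 4: W1.I1
cycle 5: W2.I1
cycle 6: W0.I2
cycle 7: W1.I2
cycle 8: W1.I3
cycle 9: W1.I4
cycle 10: idle
cycle 11: idle
cycle 12: W2.I2
cycle 13: W0.I3

Answer: 14 cycles, utilization 6/7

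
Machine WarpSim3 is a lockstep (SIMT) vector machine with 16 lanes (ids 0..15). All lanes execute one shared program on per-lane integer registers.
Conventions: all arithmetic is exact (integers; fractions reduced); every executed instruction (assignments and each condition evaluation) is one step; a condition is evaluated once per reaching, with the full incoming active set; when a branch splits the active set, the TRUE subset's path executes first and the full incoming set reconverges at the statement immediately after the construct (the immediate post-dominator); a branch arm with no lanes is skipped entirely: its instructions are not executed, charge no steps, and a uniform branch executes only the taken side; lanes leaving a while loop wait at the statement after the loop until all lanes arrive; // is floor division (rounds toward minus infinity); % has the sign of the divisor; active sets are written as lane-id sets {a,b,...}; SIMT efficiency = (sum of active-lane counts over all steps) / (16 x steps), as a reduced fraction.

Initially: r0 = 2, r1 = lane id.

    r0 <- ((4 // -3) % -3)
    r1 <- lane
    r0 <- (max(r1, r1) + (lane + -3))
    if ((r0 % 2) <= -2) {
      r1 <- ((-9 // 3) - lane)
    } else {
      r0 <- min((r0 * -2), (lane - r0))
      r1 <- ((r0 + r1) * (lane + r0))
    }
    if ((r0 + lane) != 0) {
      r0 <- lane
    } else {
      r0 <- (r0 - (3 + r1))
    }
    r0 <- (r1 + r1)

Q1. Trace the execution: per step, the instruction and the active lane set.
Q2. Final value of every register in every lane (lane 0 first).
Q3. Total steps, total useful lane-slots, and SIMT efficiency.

step 0: r0 <- ((4 // -3) % -3)       {0,1,2,3,4,5,6,7,8,9,10,11,12,13,14,15}
step 1: r1 <- lane                   {0,1,2,3,4,5,6,7,8,9,10,11,12,13,14,15}
step 2: r0 <- (max(r1, r1) + (lane + -3)) {0,1,2,3,4,5,6,7,8,9,10,11,12,13,14,15}
step 3: eval ((r0 % 2) <= -2)        {0,1,2,3,4,5,6,7,8,9,10,11,12,13,14,15}
step 4: r0 <- min((r0 * -2), (lane - r0)) {0,1,2,3,4,5,6,7,8,9,10,11,12,13,14,15}
step 5: r1 <- ((r0 + r1) * (lane + r0)) {0,1,2,3,4,5,6,7,8,9,10,11,12,13,14,15}
step 6: eval ((r0 + lane) != 0)      {0,1,2,3,4,5,6,7,8,9,10,11,12,13,14,15}
step 7: r0 <- lane                   {0,1,3,4,5,6,7,8,9,10,11,12,13,14,15}
step 8: r0 <- (r0 - (3 + r1))        {2}
step 9: r0 <- (r1 + r1)              {0,1,2,3,4,5,6,7,8,9,10,11,12,13,14,15}

Answer: 10 steps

r0: 18,18,0,18,72,162,288,450,648,882,1152,1458,1800,2178,2592,3042
r1: 9,9,0,9,36,81,144,225,324,441,576,729,900,1089,1296,1521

steps = 10; useful = 144; efficiency = 144/160 = 9/10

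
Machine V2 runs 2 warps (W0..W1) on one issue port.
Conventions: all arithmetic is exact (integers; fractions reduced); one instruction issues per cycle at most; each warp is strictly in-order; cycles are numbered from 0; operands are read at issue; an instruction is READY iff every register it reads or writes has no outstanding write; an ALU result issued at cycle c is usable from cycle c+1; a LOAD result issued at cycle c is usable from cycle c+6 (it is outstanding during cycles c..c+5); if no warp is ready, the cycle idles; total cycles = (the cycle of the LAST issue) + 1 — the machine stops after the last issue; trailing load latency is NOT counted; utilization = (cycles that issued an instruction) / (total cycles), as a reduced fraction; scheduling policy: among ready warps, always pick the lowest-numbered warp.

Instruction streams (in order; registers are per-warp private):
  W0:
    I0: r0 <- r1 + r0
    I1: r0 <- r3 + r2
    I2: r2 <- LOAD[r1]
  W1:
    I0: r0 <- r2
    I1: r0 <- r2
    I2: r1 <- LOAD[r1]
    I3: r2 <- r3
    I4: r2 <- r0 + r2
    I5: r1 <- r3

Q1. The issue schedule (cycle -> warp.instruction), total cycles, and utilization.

cycle 0: W0.I0
cycle 1: W0.I1
cycle 2: W0.I2
cycle 3: W1.I0
cycle 4: W1.I1
cycle 5: W1.I2
cycle 6: W1.I3
cycle 7: W1.I4
cycle 8: idle
cycle 9: idle
cycle 10: idle
cycle 11: W1.I5

Answer: 12 cycles, utilization 3/4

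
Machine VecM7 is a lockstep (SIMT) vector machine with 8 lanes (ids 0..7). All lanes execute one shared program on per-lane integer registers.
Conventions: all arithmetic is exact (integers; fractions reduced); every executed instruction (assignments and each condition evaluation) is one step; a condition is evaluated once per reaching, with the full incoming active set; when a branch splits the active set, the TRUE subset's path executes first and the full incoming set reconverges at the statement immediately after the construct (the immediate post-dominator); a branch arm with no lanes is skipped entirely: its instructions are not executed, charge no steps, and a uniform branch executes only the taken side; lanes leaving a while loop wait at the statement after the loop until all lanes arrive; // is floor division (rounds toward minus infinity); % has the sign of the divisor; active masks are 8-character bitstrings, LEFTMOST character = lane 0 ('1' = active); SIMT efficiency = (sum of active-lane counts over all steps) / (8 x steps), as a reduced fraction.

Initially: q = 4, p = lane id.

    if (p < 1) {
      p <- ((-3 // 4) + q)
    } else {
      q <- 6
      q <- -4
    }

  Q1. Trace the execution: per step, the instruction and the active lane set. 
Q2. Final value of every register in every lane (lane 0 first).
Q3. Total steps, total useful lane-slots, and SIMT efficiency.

step 0: eval (p < 1)                 11111111
step 1: p <- ((-3 // 4) + q)         10000000
step 2: q <- 6                       01111111
step 3: q <- -4                      01111111

Answer: 4 steps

q: 4,-4,-4,-4,-4,-4,-4,-4
p: 3,1,2,3,4,5,6,7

steps = 4; useful = 23; efficiency = 23/32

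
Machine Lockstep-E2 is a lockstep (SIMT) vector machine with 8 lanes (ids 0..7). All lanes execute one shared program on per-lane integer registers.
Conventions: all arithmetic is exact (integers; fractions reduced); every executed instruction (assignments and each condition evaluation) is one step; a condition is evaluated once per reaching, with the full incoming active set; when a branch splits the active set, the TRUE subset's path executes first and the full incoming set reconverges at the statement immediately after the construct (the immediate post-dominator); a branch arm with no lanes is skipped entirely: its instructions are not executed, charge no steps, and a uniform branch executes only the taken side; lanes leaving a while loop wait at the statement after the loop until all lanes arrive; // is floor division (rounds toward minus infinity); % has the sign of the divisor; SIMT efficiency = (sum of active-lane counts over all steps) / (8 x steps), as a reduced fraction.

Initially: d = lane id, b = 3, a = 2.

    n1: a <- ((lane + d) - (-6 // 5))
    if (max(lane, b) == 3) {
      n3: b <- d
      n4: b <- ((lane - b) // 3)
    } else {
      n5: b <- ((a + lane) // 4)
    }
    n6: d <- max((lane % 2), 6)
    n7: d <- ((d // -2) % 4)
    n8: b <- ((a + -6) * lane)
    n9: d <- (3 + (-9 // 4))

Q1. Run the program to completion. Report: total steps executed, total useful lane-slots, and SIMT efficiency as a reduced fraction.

Answer: 9 steps, 60 useful, 5/6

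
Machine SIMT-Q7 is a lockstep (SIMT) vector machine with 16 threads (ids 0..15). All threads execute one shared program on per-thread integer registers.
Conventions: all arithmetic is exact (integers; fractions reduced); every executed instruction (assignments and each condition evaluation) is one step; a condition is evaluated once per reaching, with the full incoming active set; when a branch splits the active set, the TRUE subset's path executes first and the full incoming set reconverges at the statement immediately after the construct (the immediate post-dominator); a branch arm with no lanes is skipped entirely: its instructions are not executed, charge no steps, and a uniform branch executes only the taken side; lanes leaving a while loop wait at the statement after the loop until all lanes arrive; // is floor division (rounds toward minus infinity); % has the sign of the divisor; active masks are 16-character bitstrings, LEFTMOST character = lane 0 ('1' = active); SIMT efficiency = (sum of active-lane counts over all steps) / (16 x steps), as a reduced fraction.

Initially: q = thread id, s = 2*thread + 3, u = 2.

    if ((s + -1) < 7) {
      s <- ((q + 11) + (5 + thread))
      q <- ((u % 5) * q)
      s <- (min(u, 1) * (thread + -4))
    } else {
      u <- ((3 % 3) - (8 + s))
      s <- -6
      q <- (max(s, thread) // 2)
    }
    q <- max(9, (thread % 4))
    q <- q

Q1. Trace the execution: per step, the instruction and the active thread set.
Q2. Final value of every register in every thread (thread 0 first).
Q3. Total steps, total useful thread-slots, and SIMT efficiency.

step 0: eval ((s + -1) < 7)          1111111111111111
step 1: s <- ((q + 11) + (5 + thread)) 1110000000000000
step 2: q <- ((u % 5) * q)           1110000000000000
step 3: s <- (min(u, 1) * (thread + -4)) 1110000000000000
step 4: u <- ((3 % 3) - (8 + s))     0001111111111111
step 5: s <- -6                      0001111111111111
step 6: q <- (max(s, thread) // 2)   0001111111111111
step 7: q <- max(9, (thread % 4))    1111111111111111
step 8: q <- q                       1111111111111111

Answer: 9 steps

q: 9,9,9,9,9,9,9,9,9,9,9,9,9,9,9,9
s: -4,-3,-2,-6,-6,-6,-6,-6,-6,-6,-6,-6,-6,-6,-6,-6
u: 2,2,2,-17,-19,-21,-23,-25,-27,-29,-31,-33,-35,-37,-39,-41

steps = 9; useful = 96; efficiency = 96/144 = 2/3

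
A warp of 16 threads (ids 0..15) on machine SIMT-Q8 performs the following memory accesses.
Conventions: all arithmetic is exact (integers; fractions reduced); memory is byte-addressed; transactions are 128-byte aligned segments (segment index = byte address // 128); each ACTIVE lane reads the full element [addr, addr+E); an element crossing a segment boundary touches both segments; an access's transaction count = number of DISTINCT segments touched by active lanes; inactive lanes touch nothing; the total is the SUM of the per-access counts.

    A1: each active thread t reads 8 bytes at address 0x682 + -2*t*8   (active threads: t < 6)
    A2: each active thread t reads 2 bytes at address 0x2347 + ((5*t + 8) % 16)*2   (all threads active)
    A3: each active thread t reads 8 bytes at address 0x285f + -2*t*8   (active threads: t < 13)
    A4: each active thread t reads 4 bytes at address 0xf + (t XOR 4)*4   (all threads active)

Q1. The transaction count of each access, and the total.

A1: 2 transactions
A2: 1 transaction
A3: 2 transactions
A4: 1 transaction

Answer: 2,1,2,1; total 6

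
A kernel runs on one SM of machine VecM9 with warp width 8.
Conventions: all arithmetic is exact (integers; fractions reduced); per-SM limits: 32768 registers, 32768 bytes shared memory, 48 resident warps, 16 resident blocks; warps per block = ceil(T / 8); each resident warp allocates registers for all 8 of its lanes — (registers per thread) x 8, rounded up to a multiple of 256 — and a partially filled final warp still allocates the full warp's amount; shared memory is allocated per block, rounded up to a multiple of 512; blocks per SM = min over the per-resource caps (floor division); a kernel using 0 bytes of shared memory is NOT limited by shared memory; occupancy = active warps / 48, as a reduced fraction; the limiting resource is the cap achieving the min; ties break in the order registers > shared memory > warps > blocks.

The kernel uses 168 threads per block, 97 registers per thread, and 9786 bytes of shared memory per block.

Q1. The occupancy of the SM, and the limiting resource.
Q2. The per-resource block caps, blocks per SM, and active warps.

Answer: occupancy 7/16, limited by registers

registers: 1 block
shared memory: 3 blocks
warps: 2 blocks
blocks: 16 blocks

Answer: 1 block, 21 active warps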